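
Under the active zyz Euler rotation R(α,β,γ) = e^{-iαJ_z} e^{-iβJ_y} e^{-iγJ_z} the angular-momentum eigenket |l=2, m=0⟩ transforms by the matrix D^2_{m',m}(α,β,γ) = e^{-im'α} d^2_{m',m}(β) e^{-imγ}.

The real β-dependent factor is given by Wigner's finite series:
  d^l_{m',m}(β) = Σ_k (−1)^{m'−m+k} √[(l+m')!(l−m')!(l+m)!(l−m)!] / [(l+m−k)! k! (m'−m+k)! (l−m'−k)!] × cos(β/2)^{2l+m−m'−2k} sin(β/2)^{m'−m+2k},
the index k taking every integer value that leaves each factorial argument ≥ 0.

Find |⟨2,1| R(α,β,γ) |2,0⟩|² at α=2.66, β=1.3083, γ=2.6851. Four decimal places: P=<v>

D^2_{1,0}(2.66,1.3083,2.6851) = e^{-i·1·2.66}·d^2_{1,0}(1.3083)·e^{-i·0·2.6851}. Compute d first:
c=cos(1.3083/2)=0.793565, s=sin(1.3083/2)=0.608485; N=√[6·1·2·2]=4.898979
k∈{0,1} keeps every argument non-negative
  k=0: (−1)^1·4.8990/(2)·0.7936^3·0.6085^1 = -0.744858
  k=1: (−1)^2·4.8990/(2)·0.7936^1·0.6085^3 = +0.437933
d^2_{1,0}(1.3083) = -0.744858 +0.437933 = -0.306925
|D^2_{1,0}|² = |d^2_{1,0}(β)|² = (-0.306925)² = 0.094203 (the z-rotation phases have unit modulus)

P=0.0942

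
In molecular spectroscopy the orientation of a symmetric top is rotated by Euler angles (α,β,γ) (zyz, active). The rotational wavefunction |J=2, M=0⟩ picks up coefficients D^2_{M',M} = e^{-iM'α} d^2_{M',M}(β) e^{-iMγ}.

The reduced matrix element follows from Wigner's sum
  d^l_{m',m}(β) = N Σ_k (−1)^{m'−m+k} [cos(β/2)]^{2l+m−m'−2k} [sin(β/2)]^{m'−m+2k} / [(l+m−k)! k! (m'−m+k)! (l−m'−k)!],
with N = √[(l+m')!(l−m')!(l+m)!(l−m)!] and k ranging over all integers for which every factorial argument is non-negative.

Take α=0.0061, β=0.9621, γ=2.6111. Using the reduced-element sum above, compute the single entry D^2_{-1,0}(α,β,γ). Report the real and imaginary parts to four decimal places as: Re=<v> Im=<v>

Split into d^2_{-1,0}(β=0.9621) × two z-phases.
c=cos(0.9621/2)=0.886510, s=sin(0.9621/2)=0.462710; N=√[1·6·2·2]=4.898979
The bounds max(0,m−m')=1 and min(l+m,l−m')=2 give 2 terms
  k=1: (−1)^0·4.8990/(2)·0.8865^3·0.4627^1 = +0.789651
  k=2: (−1)^1·4.8990/(2)·0.8865^1·0.4627^3 = -0.215123
d^2_{-1,0}(0.9621) = +0.789651 -0.215123 = +0.574528
Phases: e^{-i·(-1)·0.0061}=+0.999981+0.006100i, e^{-i·(0)·2.6111}=+1.000000+0.000000i ⇒ D=+0.574517+0.003505i

Re=0.5745 Im=0.0035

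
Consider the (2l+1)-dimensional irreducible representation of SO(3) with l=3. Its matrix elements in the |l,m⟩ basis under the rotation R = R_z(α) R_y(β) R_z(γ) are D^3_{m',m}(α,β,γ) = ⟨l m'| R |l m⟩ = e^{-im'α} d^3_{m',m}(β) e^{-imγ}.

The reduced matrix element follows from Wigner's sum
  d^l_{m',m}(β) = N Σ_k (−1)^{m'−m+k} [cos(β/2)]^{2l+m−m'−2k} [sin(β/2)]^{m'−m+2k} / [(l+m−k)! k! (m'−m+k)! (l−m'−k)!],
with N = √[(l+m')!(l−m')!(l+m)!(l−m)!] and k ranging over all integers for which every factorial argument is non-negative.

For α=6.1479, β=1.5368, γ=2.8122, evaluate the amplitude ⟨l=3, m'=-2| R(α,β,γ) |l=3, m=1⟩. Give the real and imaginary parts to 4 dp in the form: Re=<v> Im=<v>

D^3_{-2,1}(6.1479,1.5368,2.8122) = e^{-i·-2·6.1479}·d^3_{-2,1}(1.5368)·e^{-i·1·2.8122}. Compute d first:
With c≡cos(β/2)=0.719024 and s≡sin(β/2)=0.694986, N=[1·120·24·2]^{1/2}=75.894664
Admissible k: 3..4 (factorial args all ≥0)
  k=3: (−1)^0·75.8947/(12)·0.7190^3·0.6950^3 = +0.789200
  k=4: (−1)^1·75.8947/(24)·0.7190^1·0.6950^5 = -0.368657
d^3_{-2,1}(1.5368) = +0.789200 -0.368657 = +0.420543
Phases: e^{-i·(-2)·6.1479}=+0.963619-0.267281i, e^{-i·(1)·2.8122}=-0.946239-0.323468i ⇒ D=-0.419815-0.024723i

Re=-0.4198 Im=-0.0247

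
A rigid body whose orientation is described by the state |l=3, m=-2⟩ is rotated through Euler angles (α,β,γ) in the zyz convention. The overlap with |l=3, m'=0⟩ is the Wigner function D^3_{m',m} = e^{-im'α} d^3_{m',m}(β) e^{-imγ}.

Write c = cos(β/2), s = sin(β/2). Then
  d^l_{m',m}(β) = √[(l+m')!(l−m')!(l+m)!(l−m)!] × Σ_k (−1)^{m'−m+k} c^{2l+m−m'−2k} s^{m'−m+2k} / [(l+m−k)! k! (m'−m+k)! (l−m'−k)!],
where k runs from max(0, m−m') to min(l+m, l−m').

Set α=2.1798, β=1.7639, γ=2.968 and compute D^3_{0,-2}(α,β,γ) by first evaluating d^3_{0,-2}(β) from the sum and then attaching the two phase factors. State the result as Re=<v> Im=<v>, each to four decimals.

Re=-0.2380 Im=0.0861

First d^3_{0,-2}(β=1.7639), then the phase factors e^{-i(0)α} and e^{-i(-2)γ}:
With c≡cos(β/2)=0.635647 and s≡sin(β/2)=0.771980, N=[6·6·1·120]^{1/2}=65.726707
k∈{0,1} keeps every argument non-negative
  k=0: (−1)^2·65.7267/(12)·0.6356^4·0.7720^2 = +0.532889
  k=1: (−1)^3·65.7267/(12)·0.6356^2·0.7720^4 = -0.785989
d^3_{0,-2}(1.7639) = +0.532889 -0.785989 = -0.253100
Attach z-rotation phases: D = e^{-i(0)(2.1798)}·(-0.253100)·e^{-i(-2)(2.968)} = -0.237999+0.086118i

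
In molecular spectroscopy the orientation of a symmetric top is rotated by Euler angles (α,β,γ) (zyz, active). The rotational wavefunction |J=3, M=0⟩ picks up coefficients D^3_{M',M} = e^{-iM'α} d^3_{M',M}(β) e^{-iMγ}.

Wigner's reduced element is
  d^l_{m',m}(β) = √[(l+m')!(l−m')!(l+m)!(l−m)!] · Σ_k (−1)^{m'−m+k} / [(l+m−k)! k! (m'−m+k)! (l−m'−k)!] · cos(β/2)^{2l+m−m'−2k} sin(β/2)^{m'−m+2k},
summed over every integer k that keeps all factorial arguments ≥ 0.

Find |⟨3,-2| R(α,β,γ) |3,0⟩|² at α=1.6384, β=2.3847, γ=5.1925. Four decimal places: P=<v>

P=0.2203

D^3_{-2,0}(1.6384,2.3847,5.1925) = e^{-i·-2·1.6384}·d^3_{-2,0}(2.3847)·e^{-i·0·5.1925}. Compute d first:
With c≡cos(β/2)=0.369477 and s≡sin(β/2)=0.929240, N=[1·120·6·6]^{1/2}=65.726707
The bounds max(0,m−m')=2 and min(l+m,l−m')=3 give 2 terms
  k=2: (−1)^0·65.7267/(12)·0.3695^4·0.9292^2 = +0.088139
  k=3: (−1)^1·65.7267/(12)·0.3695^2·0.9292^4 = -0.557503
d^3_{-2,0}(2.3847) = +0.088139 -0.557503 = -0.469364
|D^3_{-2,0}|² = |d^3_{-2,0}(β)|² = (-0.469364)² = 0.220303 (the z-rotation phases have unit modulus)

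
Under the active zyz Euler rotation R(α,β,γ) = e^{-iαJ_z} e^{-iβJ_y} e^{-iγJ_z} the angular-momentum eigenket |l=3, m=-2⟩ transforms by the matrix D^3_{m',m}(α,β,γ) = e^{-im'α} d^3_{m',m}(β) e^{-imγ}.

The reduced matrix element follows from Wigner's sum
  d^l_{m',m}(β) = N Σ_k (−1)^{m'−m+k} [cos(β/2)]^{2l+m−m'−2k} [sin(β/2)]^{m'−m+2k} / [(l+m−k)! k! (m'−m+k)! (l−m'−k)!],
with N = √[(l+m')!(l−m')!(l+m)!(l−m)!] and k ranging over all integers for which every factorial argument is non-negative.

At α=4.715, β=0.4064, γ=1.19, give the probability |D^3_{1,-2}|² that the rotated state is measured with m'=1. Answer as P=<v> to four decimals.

Split into d^3_{1,-2}(β=0.4064) × two z-phases.
c=cos(0.4064/2)=0.979426, s=sin(0.4064/2)=0.201805; N=√[24·2·1·120]=75.894664
k∈{0,1} keeps every argument non-negative
  k=0: (−1)^3·75.8947/(12)·0.9794^3·0.2018^3 = -0.048836
  k=1: (−1)^4·75.8947/(24)·0.9794^1·0.2018^5 = +0.001037
d^3_{1,-2}(0.4064) = -0.048836 +0.001037 = -0.047799
|D^3_{1,-2}|² = |d^3_{1,-2}(β)|² = (-0.047799)² = 0.002285 (the z-rotation phases have unit modulus)

P=0.0023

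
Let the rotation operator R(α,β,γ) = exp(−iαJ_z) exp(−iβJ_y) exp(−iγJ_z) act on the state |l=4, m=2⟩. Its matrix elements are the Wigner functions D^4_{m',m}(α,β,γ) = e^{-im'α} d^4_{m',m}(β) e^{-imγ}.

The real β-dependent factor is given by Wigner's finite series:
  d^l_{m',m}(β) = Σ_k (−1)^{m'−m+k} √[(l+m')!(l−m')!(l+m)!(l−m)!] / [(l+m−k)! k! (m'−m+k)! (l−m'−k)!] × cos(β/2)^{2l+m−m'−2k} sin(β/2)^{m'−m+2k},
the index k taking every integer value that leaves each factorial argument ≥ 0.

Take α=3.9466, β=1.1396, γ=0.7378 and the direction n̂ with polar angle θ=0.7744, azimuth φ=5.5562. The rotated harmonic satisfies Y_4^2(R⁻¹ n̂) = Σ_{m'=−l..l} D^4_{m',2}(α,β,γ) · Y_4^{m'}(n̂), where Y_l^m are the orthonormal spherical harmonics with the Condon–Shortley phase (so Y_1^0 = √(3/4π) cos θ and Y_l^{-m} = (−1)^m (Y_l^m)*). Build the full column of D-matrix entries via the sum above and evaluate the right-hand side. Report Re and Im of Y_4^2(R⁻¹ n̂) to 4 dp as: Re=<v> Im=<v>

Re=0.1465 Im=0.0058

Need the full column D^4_{m',2} for m'=−4..4 at α=3.9466, β=1.1396, γ=0.7378.
cos(β/2)=0.842009, sin(β/2)=0.539464
d^4_{-4,2}: single k=6 term ⇒ +0.092467;  D = -0.015975+0.091076i
d^4_{-3,2}: k∈[5..6] ⇒ +0.306158 -0.041891 = +0.264268;  D = -0.155985-0.213322i
d^4_{-2,2}: k∈[4..6] ⇒ +0.638567 -0.209695 +0.007173 = +0.436045;  D = +0.432112+0.058435i
d^4_{-1,2}: k∈[3..5] ⇒ +0.939691 -0.578585 +0.047499 = +0.408605;  D = -0.320123+0.253928i
d^4_{0,2}: k∈[2..4] ⇒ +0.983888 -1.076975 +0.165778 = +0.072692;  D = +0.006910-0.072363i
d^4_{1,2}: k∈[1..3] ⇒ +0.686776 -1.409536 +0.385723 = -0.337037;  D = -0.219644-0.255637i
d^4_{2,2}: k∈[0..2] ⇒ +0.252658 -1.244531 +0.638567 = -0.353305;  D = +0.352752+0.019767i
d^4_{3,2}: k∈[0..1] ⇒ -0.605680 +0.745856 = +0.140177;  D = +0.102659-0.095450i
d^4_{4,2}: single k=0 term ⇒ +0.548787;  D = -0.009197+0.548709i
Y_4^{m'}(θ=0.7744,φ=5.5562) and Σ D·Y over m':
  (-0.0160+0.0911i)·(-0.1029+0.0245i)  (-0.1560-0.2133i)·(-0.1753+0.2508i)  (+0.4321+0.0584i)·(+0.0491+0.4187i)  (-0.3201+0.2539i)·(+0.1020+0.0907i)  (+0.0069-0.0724i)·(-0.3375+0.0000i)  (-0.2196-0.2556i)·(-0.1020+0.0907i)  (+0.3528+0.0198i)·(+0.0491-0.4187i)  (+0.1027-0.0955i)·(+0.1753+0.2508i)  (-0.0092+0.5487i)·(-0.1029-0.0245i)
Y_4^2(R⁻¹ n̂) = +0.146528+0.005760i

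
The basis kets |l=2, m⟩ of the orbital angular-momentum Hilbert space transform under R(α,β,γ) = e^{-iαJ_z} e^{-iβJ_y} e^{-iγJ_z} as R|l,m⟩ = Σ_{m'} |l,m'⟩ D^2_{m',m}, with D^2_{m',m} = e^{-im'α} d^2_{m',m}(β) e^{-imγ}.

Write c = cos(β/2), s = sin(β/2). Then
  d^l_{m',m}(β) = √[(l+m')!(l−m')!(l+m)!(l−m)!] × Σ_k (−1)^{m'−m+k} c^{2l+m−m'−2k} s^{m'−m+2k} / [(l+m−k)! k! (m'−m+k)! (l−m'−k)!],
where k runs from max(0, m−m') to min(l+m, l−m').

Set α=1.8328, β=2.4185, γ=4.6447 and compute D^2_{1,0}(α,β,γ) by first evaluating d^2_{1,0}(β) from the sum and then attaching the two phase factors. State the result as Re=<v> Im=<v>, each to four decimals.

Split into d^2_{1,0}(β=2.4185) × two z-phases.
Half-angle: c=0.353721, s=0.935351. N=√(6·1·2·2)=4.898979
Admissible k: 0..1 (factorial args all ≥0)
  k=0: (−1)^1·4.8990/(2)·0.3537^3·0.9354^1 = -0.101399
  k=1: (−1)^2·4.8990/(2)·0.3537^1·0.9354^3 = +0.709023
d^2_{1,0}(2.4185) = -0.101399 +0.709023 = +0.607624
Phases: e^{-i·(1)·1.8328}=-0.259016-0.965873i, e^{-i·(0)·4.6447}=+1.000000+0.000000i ⇒ D=-0.157385-0.586888i

Re=-0.1574 Im=-0.5869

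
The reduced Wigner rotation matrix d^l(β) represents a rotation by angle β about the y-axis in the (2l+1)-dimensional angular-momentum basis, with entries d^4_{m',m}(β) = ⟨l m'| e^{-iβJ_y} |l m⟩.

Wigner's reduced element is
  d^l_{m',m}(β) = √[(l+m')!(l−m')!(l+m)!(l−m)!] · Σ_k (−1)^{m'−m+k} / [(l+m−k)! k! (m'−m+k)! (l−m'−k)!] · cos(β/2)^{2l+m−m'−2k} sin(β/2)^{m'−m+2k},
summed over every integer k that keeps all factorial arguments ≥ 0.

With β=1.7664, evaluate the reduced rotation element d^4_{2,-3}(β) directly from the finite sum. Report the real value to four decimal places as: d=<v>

d^4_{2,-3}(β=1.7664) via Wigner's sum:
Half-angle: c=0.634682, s=0.772774. N=√(720·2·1·5040)=2693.993318
The bounds max(0,m−m')=0 and min(l+m,l−m')=1 give 2 terms
  k=0: (−1)^5·2693.9933/(240)·0.6347^3·0.7728^5 = -0.790888
  k=1: (−1)^6·2693.9933/(720)·0.6347^1·0.7728^7 = +0.390829
d^4_{2,-3}(1.7664) = -0.790888 +0.390829 = -0.400059

d=-0.4001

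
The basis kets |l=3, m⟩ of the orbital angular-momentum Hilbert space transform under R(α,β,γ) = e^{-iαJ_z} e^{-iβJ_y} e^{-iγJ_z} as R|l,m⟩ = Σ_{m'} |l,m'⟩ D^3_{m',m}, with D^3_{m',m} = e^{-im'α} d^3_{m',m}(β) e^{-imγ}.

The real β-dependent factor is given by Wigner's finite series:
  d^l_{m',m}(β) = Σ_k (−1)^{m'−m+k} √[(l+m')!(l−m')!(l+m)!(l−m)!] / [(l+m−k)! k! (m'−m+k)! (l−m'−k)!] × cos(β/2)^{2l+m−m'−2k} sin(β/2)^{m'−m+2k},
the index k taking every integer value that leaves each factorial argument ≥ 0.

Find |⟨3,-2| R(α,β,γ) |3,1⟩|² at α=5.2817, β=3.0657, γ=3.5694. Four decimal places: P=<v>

P=0.0142

First d^3_{-2,1}(β=3.0657), then the phase factors e^{-i(-2)α} and e^{-i(1)γ}:
Half-angle: c=0.037937, s=0.999280. N=√(1·120·24·2)=75.894664
k∈{3,4} keeps every argument non-negative
  k=3: (−1)^0·75.8947/(12)·0.0379^3·0.9993^3 = +0.000345
  k=4: (−1)^1·75.8947/(24)·0.0379^1·0.9993^5 = -0.119537
d^3_{-2,1}(3.0657) = +0.000345 -0.119537 = -0.119192
|D^3_{-2,1}|² = |d^3_{-2,1}(β)|² = (-0.119192)² = 0.014207 (the z-rotation phases have unit modulus)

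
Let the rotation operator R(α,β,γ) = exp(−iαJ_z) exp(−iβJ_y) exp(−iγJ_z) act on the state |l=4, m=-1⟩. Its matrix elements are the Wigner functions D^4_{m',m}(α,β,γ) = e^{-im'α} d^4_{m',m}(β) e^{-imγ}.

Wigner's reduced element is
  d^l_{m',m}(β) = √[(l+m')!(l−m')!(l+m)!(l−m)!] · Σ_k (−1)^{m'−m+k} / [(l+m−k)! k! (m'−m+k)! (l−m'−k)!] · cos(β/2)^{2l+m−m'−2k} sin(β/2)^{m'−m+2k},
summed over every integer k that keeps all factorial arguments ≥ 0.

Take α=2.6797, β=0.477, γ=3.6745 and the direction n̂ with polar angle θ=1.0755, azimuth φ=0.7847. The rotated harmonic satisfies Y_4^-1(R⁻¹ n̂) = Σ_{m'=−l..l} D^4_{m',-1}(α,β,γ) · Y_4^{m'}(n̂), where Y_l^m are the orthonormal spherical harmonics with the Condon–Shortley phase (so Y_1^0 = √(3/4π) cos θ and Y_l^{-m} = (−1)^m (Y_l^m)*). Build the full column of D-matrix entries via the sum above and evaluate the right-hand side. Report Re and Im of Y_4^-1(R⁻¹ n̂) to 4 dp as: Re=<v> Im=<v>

Need the full column D^4_{m',-1} for m'=−4..4 at α=2.6797, β=0.477, γ=3.6745.
cos(β/2)=0.971693, sin(β/2)=0.236245
d^4_{-4,-1}: single k=3 term ⇒ +0.085473;  D = -0.021654+0.082685i
d^4_{-3,-1}: k∈[2..3] ⇒ +0.372883 -0.036736 = +0.336147;  D = +0.221151-0.253154i
d^4_{-2,-1}: k∈[1..3] ⇒ +0.819793 -0.242294 +0.009548 = +0.587048;  D = -0.542770+0.223665i
d^4_{-1,-1}: k∈[0..3] ⇒ +0.794757 -0.704682 +0.083309 -0.001641 = +0.171742;  D = +0.171309+0.012186i
d^4_{0,-1}: k∈[0..3] ⇒ -0.864138 +0.306480 -0.018116 +0.000178 = -0.575596;  D = +0.495780+0.292425i
d^4_{1,-1}: k∈[0..3] ⇒ +0.469788 -0.083309 +0.002462 -0.000010 = +0.388932;  D = +0.211840+0.326178i
d^4_{2,-1}: k∈[0..2] ⇒ -0.161529 +0.014322 -0.000169 = -0.147376;  D = +0.016780+0.146418i
d^4_{3,-1}: k∈[0..1] ⇒ +0.036736 -0.001303 = +0.035433;  D = -0.012076+0.033311i
d^4_{4,-1}: single k=0 term ⇒ -0.005052;  D = -0.003658+0.003485i
Y_4^{m'}(θ=1.0755,φ=0.7847) and Σ D·Y over m':
  (-0.0217+0.0827i)·(-0.2652-0.0007i)  (+0.2212-0.2532i)·(-0.2859-0.2871i)  (-0.5428+0.2237i)·(+0.0002-0.1505i)  (+0.1713+0.0122i)·(-0.1986+0.1983i)  (+0.4958+0.2924i)·(-0.2106+0.0000i)  (+0.2118+0.3262i)·(+0.1986+0.1983i)  (+0.0168+0.1464i)·(+0.0002+0.1505i)  (-0.0121+0.0333i)·(+0.2859-0.2871i)  (-0.0037+0.0035i)·(-0.2652+0.0007i)
Y_4^-1(R⁻¹ n̂) = -0.274983+0.160102i

Re=-0.2750 Im=0.1601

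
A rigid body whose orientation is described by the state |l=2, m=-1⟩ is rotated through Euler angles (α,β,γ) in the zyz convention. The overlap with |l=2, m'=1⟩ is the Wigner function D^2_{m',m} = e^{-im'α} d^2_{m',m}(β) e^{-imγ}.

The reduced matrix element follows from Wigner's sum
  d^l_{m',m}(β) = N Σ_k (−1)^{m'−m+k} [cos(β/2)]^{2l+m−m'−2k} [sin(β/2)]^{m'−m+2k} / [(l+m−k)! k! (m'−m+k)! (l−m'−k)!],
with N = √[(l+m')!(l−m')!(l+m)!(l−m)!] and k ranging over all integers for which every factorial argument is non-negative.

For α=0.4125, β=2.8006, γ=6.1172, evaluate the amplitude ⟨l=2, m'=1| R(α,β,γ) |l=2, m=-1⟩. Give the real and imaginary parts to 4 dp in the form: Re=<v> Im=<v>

Re=-0.7195 Im=0.4699

Split into d^2_{1,-1}(β=2.8006) × two z-phases.
Half-angle: c=0.169672, s=0.985501. N=√(6·1·1·6)=6.000000
Admissible k: 0..1 (factorial args all ≥0)
  k=0: (−1)^2·6.0000/(2)·0.1697^2·0.9855^2 = +0.083879
  k=1: (−1)^3·6.0000/(6)·0.1697^0·0.9855^4 = -0.943252
d^2_{1,-1}(2.8006) = +0.083879 -0.943252 = -0.859373
Phases: e^{-i·(1)·0.4125}=+0.916121-0.400901i, e^{-i·(-1)·6.1172}=+0.986256-0.165224i ⇒ D=-0.719546+0.469868i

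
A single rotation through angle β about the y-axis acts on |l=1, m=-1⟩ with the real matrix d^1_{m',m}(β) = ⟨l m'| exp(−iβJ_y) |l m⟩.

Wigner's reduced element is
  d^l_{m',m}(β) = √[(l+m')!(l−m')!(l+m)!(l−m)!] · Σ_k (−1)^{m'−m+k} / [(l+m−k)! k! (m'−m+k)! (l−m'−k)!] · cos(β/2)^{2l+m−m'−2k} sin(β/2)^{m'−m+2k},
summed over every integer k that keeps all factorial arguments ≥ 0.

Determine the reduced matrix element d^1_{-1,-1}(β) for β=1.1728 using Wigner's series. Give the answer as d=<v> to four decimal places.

d=0.6938

d^1_{-1,-1}(β=1.1728) via Wigner's sum:
c=cos(1.1728/2)=0.832938, s=sin(1.1728/2)=0.553366; N=√[1·2·1·2]=2.000000
Admissible k: 0..0 (factorial args all ≥0)
  k=0: (−1)^0·2.0000/(2)·0.8329^2·0.5534^0 = +0.693786
d^1_{-1,-1}(1.1728) = +0.693786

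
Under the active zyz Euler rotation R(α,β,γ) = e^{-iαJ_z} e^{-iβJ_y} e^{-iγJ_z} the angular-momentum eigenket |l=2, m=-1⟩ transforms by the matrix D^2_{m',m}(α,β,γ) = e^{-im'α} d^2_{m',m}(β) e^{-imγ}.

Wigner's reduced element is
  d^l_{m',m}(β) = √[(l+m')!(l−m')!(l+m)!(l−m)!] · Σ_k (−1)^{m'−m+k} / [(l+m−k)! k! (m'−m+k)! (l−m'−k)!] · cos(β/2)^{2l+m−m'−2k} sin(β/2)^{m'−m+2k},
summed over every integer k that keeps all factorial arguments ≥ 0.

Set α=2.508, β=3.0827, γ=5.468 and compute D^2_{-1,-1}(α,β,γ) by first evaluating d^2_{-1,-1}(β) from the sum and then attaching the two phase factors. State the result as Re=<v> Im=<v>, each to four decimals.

D^2_{-1,-1}(2.508,3.0827,5.468) = e^{-i·-1·2.508}·d^2_{-1,-1}(3.0827)·e^{-i·-1·5.468}. Compute d first:
Half-angle: c=0.029442, s=0.999566. N=√(1·6·1·6)=6.000000
k: max(0,(-1)−(-1))=0 … min(2+(-1),2−(-1))=1
  k=0: (−1)^0·6.0000/(6)·0.0294^4·0.9996^0 = +0.000001
  k=1: (−1)^1·6.0000/(2)·0.0294^2·0.9996^2 = -0.002598
d^2_{-1,-1}(3.0827) = +0.000001 -0.002598 = -0.002598
Attach z-rotation phases: D = e^{-i(-1)(2.508)}·(-0.002598)·e^{-i(-1)(5.468)} = +0.000316-0.002578i

Re=0.0003 Im=-0.0026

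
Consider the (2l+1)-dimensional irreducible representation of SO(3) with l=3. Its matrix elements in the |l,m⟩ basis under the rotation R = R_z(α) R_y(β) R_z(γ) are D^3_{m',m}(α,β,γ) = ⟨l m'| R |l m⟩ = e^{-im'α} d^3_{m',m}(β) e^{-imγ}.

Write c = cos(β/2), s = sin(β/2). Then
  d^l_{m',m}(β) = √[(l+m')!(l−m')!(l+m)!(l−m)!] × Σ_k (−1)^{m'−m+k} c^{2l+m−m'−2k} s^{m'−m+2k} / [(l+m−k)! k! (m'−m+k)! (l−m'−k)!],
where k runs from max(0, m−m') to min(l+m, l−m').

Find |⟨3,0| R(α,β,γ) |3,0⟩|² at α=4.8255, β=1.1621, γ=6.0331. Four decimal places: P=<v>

D^3_{0,0}(4.8255,1.1621,6.0331) = e^{-i·0·4.8255}·d^3_{0,0}(1.1621)·e^{-i·0·6.0331}. Compute d first:
c=cos(1.1621/2)=0.835887, s=sin(1.1621/2)=0.548902; N=√[6·6·6·6]=36.000000
The bounds max(0,m−m')=0 and min(l+m,l−m')=3 give 4 terms
  k=0: (−1)^0·36.0000/(36)·0.8359^6·0.5489^0 = +0.341102
  k=1: (−1)^1·36.0000/(4)·0.8359^4·0.5489^2 = -1.323798
  k=2: (−1)^2·36.0000/(4)·0.8359^2·0.5489^4 = +0.570843
  k=3: (−1)^3·36.0000/(36)·0.8359^0·0.5489^6 = -0.027351
d^3_{0,0}(1.1621) = +0.341102 -1.323798 +0.570843 -0.027351 = -0.439204
|D^3_{0,0}|² = |d^3_{0,0}(β)|² = (-0.439204)² = 0.192900 (the z-rotation phases have unit modulus)

P=0.1929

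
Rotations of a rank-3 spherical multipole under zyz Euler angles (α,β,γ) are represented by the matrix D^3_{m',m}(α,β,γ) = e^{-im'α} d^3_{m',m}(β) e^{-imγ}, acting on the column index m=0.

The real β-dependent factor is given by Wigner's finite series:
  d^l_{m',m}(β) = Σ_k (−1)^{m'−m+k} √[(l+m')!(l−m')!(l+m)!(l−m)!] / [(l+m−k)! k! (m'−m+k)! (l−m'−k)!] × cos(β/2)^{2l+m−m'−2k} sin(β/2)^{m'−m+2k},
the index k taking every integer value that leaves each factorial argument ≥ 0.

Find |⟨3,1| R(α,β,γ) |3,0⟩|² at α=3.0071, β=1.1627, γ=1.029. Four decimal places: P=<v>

P=0.0071

Split into d^3_{1,0}(β=1.1627) × two z-phases.
c=cos(1.1627/2)=0.835722, s=sin(1.1627/2)=0.549153; N=√[24·2·6·6]=41.569219
k∈{0,1,2} keeps every argument non-negative
  k=0: (−1)^1·41.5692/(12)·0.8357^5·0.5492^1 = -0.775520
  k=1: (−1)^2·41.5692/(4)·0.8357^3·0.5492^3 = +1.004562
  k=2: (−1)^3·41.5692/(12)·0.8357^1·0.5492^5 = -0.144583
d^3_{1,0}(1.1627) = -0.775520 +1.004562 -0.144583 = +0.084459
|D^3_{1,0}|² = |d^3_{1,0}(β)|² = (+0.084459)² = 0.007133 (the z-rotation phases have unit modulus)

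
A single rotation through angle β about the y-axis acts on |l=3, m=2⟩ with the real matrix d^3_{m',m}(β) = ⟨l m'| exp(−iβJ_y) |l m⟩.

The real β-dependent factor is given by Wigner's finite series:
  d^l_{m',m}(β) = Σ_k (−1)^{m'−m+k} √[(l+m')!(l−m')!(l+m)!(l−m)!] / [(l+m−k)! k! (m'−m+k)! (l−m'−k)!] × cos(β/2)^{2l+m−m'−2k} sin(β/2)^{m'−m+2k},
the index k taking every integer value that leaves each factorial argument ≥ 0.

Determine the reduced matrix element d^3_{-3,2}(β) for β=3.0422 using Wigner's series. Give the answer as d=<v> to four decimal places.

d=0.1209

d^3_{-3,2}(β=3.0422) via Wigner's sum:
Half-angle: c=0.049676, s=0.998765. N=√(1·720·120·1)=293.938769
k: max(0,(2)−(-3))=5 … min(3+(2),3−(-3))=5
  k=5: (−1)^0·293.9388/(120)·0.0497^1·0.9988^5 = +0.120931
d^3_{-3,2}(3.0422) = +0.120931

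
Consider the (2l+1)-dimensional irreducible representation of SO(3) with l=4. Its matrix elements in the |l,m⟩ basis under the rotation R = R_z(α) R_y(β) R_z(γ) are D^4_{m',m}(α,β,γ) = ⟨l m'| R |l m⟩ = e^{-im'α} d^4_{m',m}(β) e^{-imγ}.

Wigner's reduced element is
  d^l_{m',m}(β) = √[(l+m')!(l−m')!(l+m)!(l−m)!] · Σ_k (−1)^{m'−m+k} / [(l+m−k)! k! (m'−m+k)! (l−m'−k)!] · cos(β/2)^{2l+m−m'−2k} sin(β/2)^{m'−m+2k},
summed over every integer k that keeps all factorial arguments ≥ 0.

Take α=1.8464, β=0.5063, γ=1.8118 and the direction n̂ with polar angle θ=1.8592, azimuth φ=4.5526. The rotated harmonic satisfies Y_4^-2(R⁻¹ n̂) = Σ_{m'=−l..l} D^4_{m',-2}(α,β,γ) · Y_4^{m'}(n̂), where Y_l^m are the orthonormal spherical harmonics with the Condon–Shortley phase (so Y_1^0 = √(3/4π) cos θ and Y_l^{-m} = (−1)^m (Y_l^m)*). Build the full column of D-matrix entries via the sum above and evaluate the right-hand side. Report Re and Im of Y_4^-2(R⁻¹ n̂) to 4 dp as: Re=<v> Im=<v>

Re=0.0251 Im=-0.3944

Need the full column D^4_{m',-2} for m'=−4..4 at α=1.8464, β=0.5063, γ=1.8118.
cos(β/2)=0.968128, sin(β/2)=0.250455
d^4_{-4,-2}: single k=2 term ⇒ +0.273297;  D = +0.003724-0.273272i
d^4_{-3,-2}: k∈[1..2] ⇒ +0.747005 -0.149982 = +0.597024;  D = -0.576653+0.154624i
d^4_{-2,-2}: k∈[0..2] ⇒ +0.771726 -0.619780 +0.051849 = +0.203795;  D = +0.104356+0.175050i
d^4_{-1,-2}: k∈[0..2] ⇒ -0.847025 +0.283439 -0.012646 = -0.576232;  D = -0.395980+0.418621i
d^4_{0,-2}: k∈[0..2] ⇒ +0.489979 -0.087446 +0.002195 = +0.404728;  D = -0.358616-0.187615i
d^4_{1,-2}: k∈[0..2] ⇒ -0.188959 +0.018969 -0.000254 = -0.170244;  D = +0.034890-0.166630i
d^4_{2,-2}: k∈[0..2] ⇒ +0.051849 -0.002776 +0.000015 = +0.049088;  D = +0.048971-0.003394i
d^4_{3,-2}: k∈[0..1] ⇒ -0.010038 +0.000224 = -0.009814;  D = +0.003317+0.009236i
d^4_{4,-2}: single k=0 term ⇒ +0.001224;  D = -0.000996+0.000712i
Y_4^{m'}(θ=1.8592,φ=4.5526) and Σ D·Y over m':
  (+0.0037-0.2733i)·(+0.3000+0.2230i)  (-0.5767+0.1546i)·(-0.1447+0.2783i)  (+0.1044+0.1751i)·(+0.1266+0.0419i)  (-0.3960+0.4186i)·(-0.0500+0.3099i)  (-0.3586-0.1876i)·(+0.0849+0.0000i)  (+0.0349-0.1666i)·(+0.0500+0.3099i)  (+0.0490-0.0034i)·(+0.1266-0.0419i)  (+0.0033+0.0092i)·(+0.1447+0.2783i)  (-0.0010+0.0007i)·(+0.3000-0.2230i)
Y_4^-2(R⁻¹ n̂) = +0.025141-0.394361i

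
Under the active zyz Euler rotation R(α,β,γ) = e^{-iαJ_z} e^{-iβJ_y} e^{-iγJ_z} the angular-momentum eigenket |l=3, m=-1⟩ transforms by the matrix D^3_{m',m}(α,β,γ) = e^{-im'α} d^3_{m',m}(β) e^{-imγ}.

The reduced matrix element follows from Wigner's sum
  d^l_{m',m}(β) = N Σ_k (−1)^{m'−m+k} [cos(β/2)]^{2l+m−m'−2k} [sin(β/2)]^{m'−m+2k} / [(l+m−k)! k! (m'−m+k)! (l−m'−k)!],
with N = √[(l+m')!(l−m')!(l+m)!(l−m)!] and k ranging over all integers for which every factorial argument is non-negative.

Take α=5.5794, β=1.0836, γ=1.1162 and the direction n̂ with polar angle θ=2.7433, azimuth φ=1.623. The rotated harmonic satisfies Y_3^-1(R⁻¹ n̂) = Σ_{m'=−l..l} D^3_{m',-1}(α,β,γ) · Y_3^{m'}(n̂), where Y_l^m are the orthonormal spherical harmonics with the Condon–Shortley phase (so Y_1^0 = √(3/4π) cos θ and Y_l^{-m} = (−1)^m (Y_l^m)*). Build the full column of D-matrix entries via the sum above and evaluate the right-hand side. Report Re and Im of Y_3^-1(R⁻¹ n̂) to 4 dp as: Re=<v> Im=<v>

Re=0.2197 Im=0.1958

Need the full column D^3_{m',-1} for m'=−3..3 at α=5.5794, β=1.0836, γ=1.1162.
cos(β/2)=0.856782, sin(β/2)=0.515679
d^3_{-3,-1}: single k=2 term ⇒ +0.554991;  D = +0.302121-0.465550i
d^3_{-2,-1}: k∈[1..2] ⇒ +0.752889 -0.545480 = +0.207408;  D = +0.198666-0.059581i
d^3_{-1,-1}: k∈[0..2] ⇒ +0.395568 -1.146384 +0.311465 = -0.439350;  D = -0.402513-0.176101i
d^3_{0,-1}: k∈[0..2] ⇒ -0.824748 +0.896316 -0.108233 = -0.036665;  D = -0.016100-0.032941i
d^3_{1,-1}: k∈[0..2] ⇒ +0.859788 -0.415287 +0.018805 = +0.463306;  D = -0.114260+0.448996i
d^3_{2,-1}: k∈[0..1] ⇒ -0.545480 +0.098802 = -0.446678;  D = +0.364106-0.258743i
d^3_{3,-1}: single k=0 term ⇒ +0.201050;  D = -0.200308-0.017262i
Y_3^{m'}(θ=2.7433,φ=1.623) and Σ D·Y over m':
  (+0.3021-0.4656i)·(+0.0038+0.0240i)  (+0.1987-0.0596i)·(+0.1409-0.0148i)  (-0.4025-0.1761i)·(-0.0212-0.4065i)  (-0.0161-0.0329i)·(-0.4292+0.0000i)  (-0.1143+0.4490i)·(+0.0212-0.4065i)  (+0.3641-0.2587i)·(+0.1409+0.0148i)  (-0.2003-0.0173i)·(-0.0038+0.0240i)
Y_3^-1(R⁻¹ n̂) = +0.219744+0.195839i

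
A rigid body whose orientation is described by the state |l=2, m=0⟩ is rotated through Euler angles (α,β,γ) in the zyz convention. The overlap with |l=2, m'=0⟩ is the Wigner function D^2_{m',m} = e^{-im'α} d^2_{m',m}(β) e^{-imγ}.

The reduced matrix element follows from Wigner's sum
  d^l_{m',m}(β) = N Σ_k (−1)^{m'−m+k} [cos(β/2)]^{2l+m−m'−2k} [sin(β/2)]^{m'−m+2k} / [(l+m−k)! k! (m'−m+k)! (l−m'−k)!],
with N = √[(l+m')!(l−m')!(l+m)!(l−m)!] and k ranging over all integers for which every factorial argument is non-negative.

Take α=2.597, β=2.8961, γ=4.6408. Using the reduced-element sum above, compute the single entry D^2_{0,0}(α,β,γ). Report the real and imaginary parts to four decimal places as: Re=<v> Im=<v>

Re=0.9114 Im=0.0000

Split into d^2_{0,0}(β=2.8961) × two z-phases.
Half-angle: c=0.122438, s=0.992476. N=√(2·2·2·2)=4.000000
k∈{0,1,2} keeps every argument non-negative
  k=0: (−1)^0·4.0000/(4)·0.1224^4·0.9925^0 = +0.000225
  k=1: (−1)^1·4.0000/(1)·0.1224^2·0.9925^2 = -0.059066
  k=2: (−1)^2·4.0000/(4)·0.1224^0·0.9925^4 = +0.970242
d^2_{0,0}(2.8961) = +0.000225 -0.059066 +0.970242 = +0.911402
Phases: e^{-i·(0)·2.597}=+1.000000+0.000000i, e^{-i·(0)·4.6408}=+1.000000+0.000000i ⇒ D=+0.911402+0.000000i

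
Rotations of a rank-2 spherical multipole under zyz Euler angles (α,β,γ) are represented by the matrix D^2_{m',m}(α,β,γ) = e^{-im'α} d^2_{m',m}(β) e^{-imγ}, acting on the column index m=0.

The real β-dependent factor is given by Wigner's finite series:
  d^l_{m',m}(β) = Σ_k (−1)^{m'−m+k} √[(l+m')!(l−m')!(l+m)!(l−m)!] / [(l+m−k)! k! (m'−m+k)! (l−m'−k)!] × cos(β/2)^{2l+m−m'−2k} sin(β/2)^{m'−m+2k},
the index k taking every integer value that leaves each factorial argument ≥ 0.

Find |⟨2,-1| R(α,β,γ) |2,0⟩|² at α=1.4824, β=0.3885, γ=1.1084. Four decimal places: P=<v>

Split into d^2_{-1,0}(β=0.3885) × two z-phases.
With c≡cos(β/2)=0.981193 and s≡sin(β/2)=0.193031, N=[1·6·2·2]^{1/2}=4.898979
The bounds max(0,m−m')=1 and min(l+m,l−m')=2 give 2 terms
  k=1: (−1)^0·4.8990/(2)·0.9812^3·0.1930^1 = +0.446648
  k=2: (−1)^1·4.8990/(2)·0.9812^1·0.1930^3 = -0.017287
d^2_{-1,0}(0.3885) = +0.446648 -0.017287 = +0.429361
|D^2_{-1,0}|² = |d^2_{-1,0}(β)|² = (+0.429361)² = 0.184351 (the z-rotation phases have unit modulus)

P=0.1844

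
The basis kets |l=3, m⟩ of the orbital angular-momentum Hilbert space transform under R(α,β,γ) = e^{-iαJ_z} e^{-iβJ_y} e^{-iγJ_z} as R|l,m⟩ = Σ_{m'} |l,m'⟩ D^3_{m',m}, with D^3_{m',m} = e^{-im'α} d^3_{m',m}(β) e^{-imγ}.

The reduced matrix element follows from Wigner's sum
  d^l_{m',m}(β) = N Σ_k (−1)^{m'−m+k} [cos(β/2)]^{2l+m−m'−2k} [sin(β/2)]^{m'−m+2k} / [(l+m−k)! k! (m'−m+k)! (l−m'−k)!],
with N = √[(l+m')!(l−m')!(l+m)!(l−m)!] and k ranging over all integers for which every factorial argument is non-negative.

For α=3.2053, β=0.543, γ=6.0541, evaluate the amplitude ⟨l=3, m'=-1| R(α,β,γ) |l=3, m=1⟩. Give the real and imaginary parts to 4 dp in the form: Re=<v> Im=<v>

Re=-0.3194 Im=-0.0963

D^3_{-1,1}(3.2053,0.543,6.0541) = e^{-i·-1·3.2053}·d^3_{-1,1}(0.543)·e^{-i·1·6.0541}. Compute d first:
c=cos(0.543/2)=0.963370, s=sin(0.543/2)=0.268177; N=√[2·24·24·2]=48.000000
Admissible k: 2..4 (factorial args all ≥0)
  k=2: (−1)^0·48.0000/(8)·0.9634^4·0.2682^2 = +0.371677
  k=3: (−1)^1·48.0000/(6)·0.9634^2·0.2682^4 = -0.038403
  k=4: (−1)^2·48.0000/(48)·0.9634^0·0.2682^6 = +0.000372
d^3_{-1,1}(0.543) = +0.371677 -0.038403 +0.000372 = +0.333646
Attach z-rotation phases: D = e^{-i(-1)(3.2053)}·(+0.333646)·e^{-i(1)(6.0541)} = -0.319447-0.096299i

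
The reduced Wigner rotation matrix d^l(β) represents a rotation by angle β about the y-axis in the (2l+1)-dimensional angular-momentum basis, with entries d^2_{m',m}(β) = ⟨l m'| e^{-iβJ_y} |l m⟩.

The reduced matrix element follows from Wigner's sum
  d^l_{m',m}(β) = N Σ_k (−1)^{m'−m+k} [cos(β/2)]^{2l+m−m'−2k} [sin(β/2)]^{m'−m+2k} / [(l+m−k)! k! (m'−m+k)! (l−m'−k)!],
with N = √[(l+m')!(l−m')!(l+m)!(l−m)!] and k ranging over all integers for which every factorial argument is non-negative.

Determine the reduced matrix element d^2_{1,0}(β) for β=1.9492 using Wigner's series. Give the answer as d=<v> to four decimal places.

d=0.4205

d^2_{1,0}(β=1.9492) via Wigner's sum:
Half-angle: c=0.561499, s=0.827477. N=√(6·1·2·2)=4.898979
Admissible k: 0..1 (factorial args all ≥0)
  k=0: (−1)^1·4.8990/(2)·0.5615^3·0.8275^1 = -0.358822
  k=1: (−1)^2·4.8990/(2)·0.5615^1·0.8275^3 = +0.779279
d^2_{1,0}(1.9492) = -0.358822 +0.779279 = +0.420457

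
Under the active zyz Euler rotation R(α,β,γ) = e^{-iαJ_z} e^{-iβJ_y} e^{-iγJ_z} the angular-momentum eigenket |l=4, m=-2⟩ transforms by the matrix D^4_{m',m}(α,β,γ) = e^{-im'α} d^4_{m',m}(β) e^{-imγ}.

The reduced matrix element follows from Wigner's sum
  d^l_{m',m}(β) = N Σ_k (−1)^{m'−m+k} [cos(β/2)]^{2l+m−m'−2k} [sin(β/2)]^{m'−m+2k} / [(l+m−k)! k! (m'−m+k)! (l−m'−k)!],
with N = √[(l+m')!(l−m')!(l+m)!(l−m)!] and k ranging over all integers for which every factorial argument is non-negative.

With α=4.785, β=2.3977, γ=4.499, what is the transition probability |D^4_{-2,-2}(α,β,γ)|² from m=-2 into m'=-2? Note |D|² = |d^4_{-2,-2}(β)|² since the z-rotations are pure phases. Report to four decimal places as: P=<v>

D^4_{-2,-2}(4.785,2.3977,4.499) = e^{-i·-2·4.785}·d^4_{-2,-2}(2.3977)·e^{-i·-2·4.499}. Compute d first:
c=cos(2.3977/2)=0.363429, s=sin(2.3977/2)=0.931622; N=√[2·720·2·720]=1440.000000
k∈{0,1,2} keeps every argument non-negative
  k=0: (−1)^0·1440.0000/(1440)·0.3634^8·0.9316^0 = +0.000304
  k=1: (−1)^1·1440.0000/(120)·0.3634^6·0.9316^2 = -0.023998
  k=2: (−1)^2·1440.0000/(96)·0.3634^4·0.9316^4 = +0.197120
d^4_{-2,-2}(2.3977) = +0.000304 -0.023998 +0.197120 = +0.173426
|D^4_{-2,-2}|² = |d^4_{-2,-2}(β)|² = (+0.173426)² = 0.030076 (the z-rotation phases have unit modulus)

P=0.0301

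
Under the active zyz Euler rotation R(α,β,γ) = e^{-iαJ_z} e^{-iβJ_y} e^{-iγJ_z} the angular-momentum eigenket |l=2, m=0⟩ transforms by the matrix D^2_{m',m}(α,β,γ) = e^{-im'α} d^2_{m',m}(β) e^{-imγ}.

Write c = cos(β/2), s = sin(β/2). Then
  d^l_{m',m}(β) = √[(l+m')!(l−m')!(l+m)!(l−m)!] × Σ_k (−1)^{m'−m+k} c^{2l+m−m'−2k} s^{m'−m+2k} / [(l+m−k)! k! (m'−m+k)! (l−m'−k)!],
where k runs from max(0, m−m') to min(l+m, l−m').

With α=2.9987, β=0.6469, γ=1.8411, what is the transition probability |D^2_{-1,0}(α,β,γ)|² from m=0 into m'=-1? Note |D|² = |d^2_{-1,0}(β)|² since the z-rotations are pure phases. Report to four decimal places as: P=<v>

D^2_{-1,0}(2.9987,0.6469,1.8411) = e^{-i·-1·2.9987}·d^2_{-1,0}(0.6469)·e^{-i·0·1.8411}. Compute d first:
Half-angle: c=0.948145, s=0.317840. N=√(1·6·2·2)=4.898979
Admissible k: 1..2 (factorial args all ≥0)
  k=1: (−1)^0·4.8990/(2)·0.9481^3·0.3178^1 = +0.663601
  k=2: (−1)^1·4.8990/(2)·0.9481^1·0.3178^3 = -0.074572
d^2_{-1,0}(0.6469) = +0.663601 -0.074572 = +0.589030
|D^2_{-1,0}|² = |d^2_{-1,0}(β)|² = (+0.589030)² = 0.346956 (the z-rotation phases have unit modulus)

P=0.3470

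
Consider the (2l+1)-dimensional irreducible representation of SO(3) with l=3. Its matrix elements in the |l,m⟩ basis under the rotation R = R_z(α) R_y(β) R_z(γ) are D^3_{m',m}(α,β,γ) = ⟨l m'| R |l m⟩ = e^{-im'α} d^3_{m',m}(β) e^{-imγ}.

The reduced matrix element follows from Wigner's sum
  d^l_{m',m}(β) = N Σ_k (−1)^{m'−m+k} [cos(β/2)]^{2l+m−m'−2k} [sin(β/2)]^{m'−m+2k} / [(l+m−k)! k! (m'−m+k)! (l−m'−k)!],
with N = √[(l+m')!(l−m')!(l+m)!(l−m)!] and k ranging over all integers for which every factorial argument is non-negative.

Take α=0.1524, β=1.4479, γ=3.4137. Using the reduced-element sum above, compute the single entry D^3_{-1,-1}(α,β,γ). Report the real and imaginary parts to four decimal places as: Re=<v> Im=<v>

Re=0.2558 Im=0.1156

Split into d^3_{-1,-1}(β=1.4479) × two z-phases.
Half-angle: c=0.749195, s=0.662349. N=√(2·24·2·24)=48.000000
k: max(0,(-1)−(-1))=0 … min(3+(-1),3−(-1))=2
  k=0: (−1)^0·48.0000/(48)·0.7492^6·0.6623^0 = +0.176836
  k=1: (−1)^1·48.0000/(6)·0.7492^4·0.6623^2 = -1.105717
  k=2: (−1)^2·48.0000/(8)·0.7492^2·0.6623^4 = +0.648171
d^3_{-1,-1}(1.4479) = +0.176836 -1.105717 +0.648171 = -0.280711
Attach z-rotation phases: D = e^{-i(-1)(0.1524)}·(-0.280711)·e^{-i(-1)(3.4137)} = +0.255796+0.115617i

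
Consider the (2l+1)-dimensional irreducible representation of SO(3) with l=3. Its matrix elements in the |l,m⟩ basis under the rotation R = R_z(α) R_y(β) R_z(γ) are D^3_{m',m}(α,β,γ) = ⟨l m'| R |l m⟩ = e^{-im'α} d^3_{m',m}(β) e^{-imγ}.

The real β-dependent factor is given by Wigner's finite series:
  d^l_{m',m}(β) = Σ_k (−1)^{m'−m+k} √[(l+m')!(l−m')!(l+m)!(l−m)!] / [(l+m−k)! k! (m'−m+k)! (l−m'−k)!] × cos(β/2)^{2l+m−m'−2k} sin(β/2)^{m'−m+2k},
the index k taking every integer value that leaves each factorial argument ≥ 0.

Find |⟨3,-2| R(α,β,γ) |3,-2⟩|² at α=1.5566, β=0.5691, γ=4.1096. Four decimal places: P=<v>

First d^3_{-2,-2}(β=0.5691), then the phase factors e^{-i(-2)α} and e^{-i(-2)γ}:
c=cos(0.5691/2)=0.959788, s=sin(0.5691/2)=0.280726; N=√[1·120·1·120]=120.000000
k∈{0,1} keeps every argument non-negative
  k=0: (−1)^0·120.0000/(120)·0.9598^6·0.2807^0 = +0.781722
  k=1: (−1)^1·120.0000/(24)·0.9598^4·0.2807^2 = -0.334376
d^3_{-2,-2}(0.5691) = +0.781722 -0.334376 = +0.447345
|D^3_{-2,-2}|² = |d^3_{-2,-2}(β)|² = (+0.447345)² = 0.200118 (the z-rotation phases have unit modulus)

P=0.2001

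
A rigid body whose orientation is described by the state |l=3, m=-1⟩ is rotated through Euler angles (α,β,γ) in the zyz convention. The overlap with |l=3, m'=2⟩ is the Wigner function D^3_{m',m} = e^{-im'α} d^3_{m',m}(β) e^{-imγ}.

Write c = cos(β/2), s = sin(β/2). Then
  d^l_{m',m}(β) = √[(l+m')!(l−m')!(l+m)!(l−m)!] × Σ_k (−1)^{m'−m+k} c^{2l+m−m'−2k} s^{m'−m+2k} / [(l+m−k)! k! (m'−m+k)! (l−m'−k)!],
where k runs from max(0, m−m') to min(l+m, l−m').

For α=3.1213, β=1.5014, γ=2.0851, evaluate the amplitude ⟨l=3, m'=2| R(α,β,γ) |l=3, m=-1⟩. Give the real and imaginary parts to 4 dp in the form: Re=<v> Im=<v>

Split into d^3_{2,-1}(β=1.5014) × two z-phases.
With c≡cos(β/2)=0.731212 and s≡sin(β/2)=0.682151, N=[120·1·2·24]^{1/2}=75.894664
k∈{0,1} keeps every argument non-negative
  k=0: (−1)^3·75.8947/(12)·0.7312^3·0.6822^3 = -0.784875
  k=1: (−1)^4·75.8947/(24)·0.7312^1·0.6822^5 = +0.341543
d^3_{2,-1}(1.5014) = -0.784875 +0.341543 = -0.443332
Phases: e^{-i·(2)·3.1213}=+0.999177+0.040574i, e^{-i·(-1)·2.0851}=-0.491929+0.870635i ⇒ D=+0.233569-0.376814i

Re=0.2336 Im=-0.3768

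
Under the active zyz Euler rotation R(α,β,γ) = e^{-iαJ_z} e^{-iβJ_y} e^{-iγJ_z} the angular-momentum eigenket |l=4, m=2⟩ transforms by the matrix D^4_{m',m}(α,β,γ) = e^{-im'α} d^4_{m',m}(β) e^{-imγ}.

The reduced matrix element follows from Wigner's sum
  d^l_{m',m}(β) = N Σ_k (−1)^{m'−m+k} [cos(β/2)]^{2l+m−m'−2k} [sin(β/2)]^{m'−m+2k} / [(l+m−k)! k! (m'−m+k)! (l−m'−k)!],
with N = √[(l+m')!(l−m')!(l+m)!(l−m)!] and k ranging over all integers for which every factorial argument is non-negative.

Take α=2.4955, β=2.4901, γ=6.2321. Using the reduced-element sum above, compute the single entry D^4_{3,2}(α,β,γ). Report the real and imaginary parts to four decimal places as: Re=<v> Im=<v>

Re=0.0139 Im=-0.0275

D^4_{3,2}(2.4955,2.4901,6.2321) = e^{-i·3·2.4955}·d^4_{3,2}(2.4901)·e^{-i·2·6.2321}. Compute d first:
With c≡cos(β/2)=0.320016 and s≡sin(β/2)=0.947412, N=[5040·1·720·2]^{1/2}=2693.993318
k: max(0,(2)−(3))=0 … min(4+(2),4−(3))=1
  k=0: (−1)^1·2693.9933/(720)·0.3200^7·0.9474^1 = -0.001218
  k=1: (−1)^2·2693.9933/(240)·0.3200^5·0.9474^3 = +0.032038
d^4_{3,2}(2.4901) = -0.001218 +0.032038 = +0.030819
Attach z-rotation phases: D = e^{-i(3)(2.4955)}·(+0.030819)·e^{-i(2)(6.2321)} = +0.013948-0.027482i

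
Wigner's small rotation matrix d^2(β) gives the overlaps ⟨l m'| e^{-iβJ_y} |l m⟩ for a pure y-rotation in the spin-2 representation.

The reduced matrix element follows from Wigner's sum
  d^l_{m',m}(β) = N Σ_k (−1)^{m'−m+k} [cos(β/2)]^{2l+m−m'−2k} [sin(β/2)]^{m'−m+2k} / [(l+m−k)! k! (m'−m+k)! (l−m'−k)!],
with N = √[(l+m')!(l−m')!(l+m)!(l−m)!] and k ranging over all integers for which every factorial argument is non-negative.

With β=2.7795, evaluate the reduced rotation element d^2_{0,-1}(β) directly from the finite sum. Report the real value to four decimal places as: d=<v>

d=0.4057

d^2_{0,-1}(β=2.7795) via Wigner's sum:
Half-angle: c=0.180059, s=0.983656. N=√(2·2·1·6)=4.898979
The bounds max(0,m−m')=0 and min(l+m,l−m')=1 give 2 terms
  k=0: (−1)^1·4.8990/(2)·0.1801^3·0.9837^1 = -0.014066
  k=1: (−1)^2·4.8990/(2)·0.1801^1·0.9837^3 = +0.419778
d^2_{0,-1}(2.7795) = -0.014066 +0.419778 = +0.405712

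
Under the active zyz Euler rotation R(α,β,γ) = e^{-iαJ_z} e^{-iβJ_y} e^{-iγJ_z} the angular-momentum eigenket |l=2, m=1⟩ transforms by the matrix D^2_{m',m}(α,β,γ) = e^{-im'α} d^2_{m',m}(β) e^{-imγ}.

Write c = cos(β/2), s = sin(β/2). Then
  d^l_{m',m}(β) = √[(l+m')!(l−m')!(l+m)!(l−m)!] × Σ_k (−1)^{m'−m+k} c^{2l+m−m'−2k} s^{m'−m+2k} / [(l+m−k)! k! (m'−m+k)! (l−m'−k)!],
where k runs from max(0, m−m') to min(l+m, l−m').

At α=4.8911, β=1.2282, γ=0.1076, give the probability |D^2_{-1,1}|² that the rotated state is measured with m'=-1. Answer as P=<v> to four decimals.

D^2_{-1,1}(4.8911,1.2282,0.1076) = e^{-i·-1·4.8911}·d^2_{-1,1}(1.2282)·e^{-i·1·0.1076}. Compute d first:
c=cos(1.2282/2)=0.817292, s=sin(1.2282/2)=0.576223; N=√[1·6·6·1]=6.000000
The bounds max(0,m−m')=2 and min(l+m,l−m')=3 give 2 terms
  k=2: (−1)^0·6.0000/(2)·0.8173^2·0.5762^2 = +0.665361
  k=3: (−1)^1·6.0000/(6)·0.8173^0·0.5762^4 = -0.110246
d^2_{-1,1}(1.2282) = +0.665361 -0.110246 = +0.555115
|D^2_{-1,1}|² = |d^2_{-1,1}(β)|² = (+0.555115)² = 0.308153 (the z-rotation phases have unit modulus)

P=0.3082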